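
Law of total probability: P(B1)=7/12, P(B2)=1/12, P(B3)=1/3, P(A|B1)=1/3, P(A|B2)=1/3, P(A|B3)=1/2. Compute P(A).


P(A) = P(A|B1)P(B1) + P(A|B2)P(B2) + P(A|B3)P(B3)
= 1/3*7/12 + 1/3*1/12 + 1/2*1/3
= 7/36 + 1/36 + 1/6 = 7/18

7/18


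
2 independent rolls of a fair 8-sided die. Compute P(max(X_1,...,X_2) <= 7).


P(max <= 7) = P(all X_i <= 7) = (P(X_1 <= 7))^2
= (7/8)^2 = 49/64

49/64


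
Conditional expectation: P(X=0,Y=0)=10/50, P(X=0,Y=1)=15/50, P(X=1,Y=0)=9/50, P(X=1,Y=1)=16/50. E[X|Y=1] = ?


P(Y=1) = 31/50
E[X|Y=1] = (0*15 + 1*16)/31 = 16/31

16/31


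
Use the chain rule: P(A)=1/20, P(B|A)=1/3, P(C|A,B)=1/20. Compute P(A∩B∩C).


P(A∩B∩C) = P(A) * P(B|A) * P(C|A∩B)
= 1/20 * 1/3 * 1/20
= 1/60 * 1/20 = 1/1200

1/1200


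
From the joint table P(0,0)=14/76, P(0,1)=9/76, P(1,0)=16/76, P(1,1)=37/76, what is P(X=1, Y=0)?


Read from table: P(X=1, Y=0) = 16/76 = 4/19

4/19


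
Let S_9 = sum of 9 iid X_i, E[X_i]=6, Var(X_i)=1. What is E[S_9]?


E[S_n] = n*E[X_1] = 9*6 = 54

54


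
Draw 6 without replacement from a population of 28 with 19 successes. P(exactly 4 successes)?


P(X=4) = C(19,4)*C(9,2) / C(28,6)
= 3876*36 / 376740
= 139536/376740 = 3876/10465

3876/10465


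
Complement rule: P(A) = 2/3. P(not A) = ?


P(A') = 1 - P(A) = 1 - 2/3 = 1/3

1/3


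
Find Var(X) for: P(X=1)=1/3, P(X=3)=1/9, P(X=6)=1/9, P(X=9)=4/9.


E[X] = 16/3, E[X^2] = 124/3
Var(X) = E[X^2] - (E[X])^2 = 124/3 - (16/3)^2 = 116/9

116/9


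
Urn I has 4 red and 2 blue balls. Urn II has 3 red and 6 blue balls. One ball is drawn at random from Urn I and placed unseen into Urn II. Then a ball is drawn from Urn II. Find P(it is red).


P(transfer red) = 4/6 = 2/3; P(transfer blue) = 1/3
If red transferred: Urn II has 4 red of 10, so P(red|red moved) = 2/5
If blue transferred: Urn II has 3 red of 10, so P(red|blue moved) = 3/10
By total probability: P(red) = 2/3*2/5 + 1/3*3/10 = 11/30

11/30


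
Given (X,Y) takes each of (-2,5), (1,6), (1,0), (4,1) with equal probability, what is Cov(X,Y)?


E[X]=1, E[Y]=3, E[XY]=0
Cov(X,Y) = E[XY] - E[X]E[Y] = 0 - 1*3 = -3

-3


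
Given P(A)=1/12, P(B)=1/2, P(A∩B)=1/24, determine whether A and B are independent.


P(A)*P(B) = 1/12*1/2 = 1/24
P(A∩B) = 1/24, which equals P(A)P(B), so independent

Yes, A and B are independent


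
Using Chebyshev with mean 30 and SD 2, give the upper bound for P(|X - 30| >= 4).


k = 4/2 = 2
Chebyshev: P(|X-mu| >= k*sigma) <= 1/k^2 = 1/2^2 = 1/4

1/4


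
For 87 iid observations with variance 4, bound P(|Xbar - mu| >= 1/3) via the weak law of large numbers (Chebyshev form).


Var(Xbar) = Var(X)/n = 4/87
Chebyshev: P(|Xbar-mu| >= 1/3) <= Var(Xbar)/(1/3)^2 = (4/87)/(1/9) = 12/29

12/29


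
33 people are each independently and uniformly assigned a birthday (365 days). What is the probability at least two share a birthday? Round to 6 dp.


P(all different) = prod((365-i)/365 for i=0..32) = 0.225028
P(at least one match) = 1 - 0.225028 = 0.774972

0.774972


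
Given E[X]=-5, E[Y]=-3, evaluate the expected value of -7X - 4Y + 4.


E[-7X - 4Y + 4] = -7*E[X] - 4*E[Y] + 4
= (-7)*(-5) + (-4)*(-3) + (4)
= 35 + 12 + 4 = 51

51


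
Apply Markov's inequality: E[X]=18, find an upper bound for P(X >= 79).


Markov: P(X >= a) <= E[X]/a
P(X >= 79) <= 18/79

18/79


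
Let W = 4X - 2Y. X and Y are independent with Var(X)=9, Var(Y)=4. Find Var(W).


Independence => Cov(X,Y)=0
Var(4X - 2Y) = 4^2*Var(X) + (-2)^2*Var(Y)
= 16*9 + 4*4 = 160

160


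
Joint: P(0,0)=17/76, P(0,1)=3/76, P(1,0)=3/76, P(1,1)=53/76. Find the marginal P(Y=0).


P(Y=0) = P(0,0)+P(1,0) = 17/76 + 3/76 = 20/76 = 5/19

5/19


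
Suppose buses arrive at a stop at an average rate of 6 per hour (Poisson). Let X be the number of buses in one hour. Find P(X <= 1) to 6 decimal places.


P(X<=1) = e^(-6)*6^0/0! + e^(-6)*6^1/1!
≈ 0.0024787522 + 0.0148725131
= 0.0173512653
≈ 0.017351

0.017351


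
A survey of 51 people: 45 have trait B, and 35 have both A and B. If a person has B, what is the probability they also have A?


P(A|B) = P(A∩B)/P(B) = (35/51)/(45/51) = 35/45 = 7/9

7/9


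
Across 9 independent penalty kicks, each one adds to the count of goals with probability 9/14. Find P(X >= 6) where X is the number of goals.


P(X>=6) = P(X=6) + P(X=7) + P(X=8) + P(X=9)
= 199290375/737894528 + 1076168025/5165261696 + 1937102445/20661046784 + 387420489/20661046784
= 872094681/1475789056

872094681/1475789056


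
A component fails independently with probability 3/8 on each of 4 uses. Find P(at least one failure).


P(at least one) = 1 - P(none)
P(none) = (1 - 3/8)^4 = (5/8)^4 = 625/4096
P(at least one) = 1 - 625/4096 = 3471/4096

3471/4096


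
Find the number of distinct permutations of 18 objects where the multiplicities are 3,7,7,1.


18! = 6402373705728000
Denominator: 3!=6 * 7!=5040 * 7!=5040 * 1!=1
Coefficient = 6402373705728000 / 152409600 = 42007680

42007680


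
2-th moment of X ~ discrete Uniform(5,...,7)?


E[X^2] = (1/3) * sum(x^2 for x=5..7)
= 110/3

110/3


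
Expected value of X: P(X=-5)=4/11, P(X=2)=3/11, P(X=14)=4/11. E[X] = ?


E[X] = sum(x * P(x))
= -5*4/11 + 2*3/11 + 14*4/11
= 42/11

42/11


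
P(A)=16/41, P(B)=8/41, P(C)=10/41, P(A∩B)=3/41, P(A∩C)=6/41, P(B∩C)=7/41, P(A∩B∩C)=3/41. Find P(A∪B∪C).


P(A∪B∪C) = P(A)+P(B)+P(C) - P(AB)-P(AC)-P(BC) + P(ABC)
= 16/41+8/41+10/41 - 3/41-6/41-7/41 + 3/41
= 21/41

21/41


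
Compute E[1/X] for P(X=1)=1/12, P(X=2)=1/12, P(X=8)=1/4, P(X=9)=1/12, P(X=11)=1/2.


E[1/X] = sum(g(x)*P(x))
= 1*1/12 + 1/2*1/12 + 1/8*1/4 + 1/9*1/12 + 1/11*1/2
= 2005/9504

2005/9504


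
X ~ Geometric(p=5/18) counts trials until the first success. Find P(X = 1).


P(X=1) = (1-p)^0 * p = (13/18)^0 * 5/18
= 1 * 5/18 = 5/18

5/18


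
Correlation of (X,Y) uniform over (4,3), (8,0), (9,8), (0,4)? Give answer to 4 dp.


Cov(X,Y) = 1.3125, Var(X) = 12.6875, Var(Y) = 8.1875
rho = Cov/(sqrt(VarX)*sqrt(VarY)) = 0.1288

0.1288


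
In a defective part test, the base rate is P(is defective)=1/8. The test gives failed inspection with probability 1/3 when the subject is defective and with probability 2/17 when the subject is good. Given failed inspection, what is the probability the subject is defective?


P(A) = P(A|B)P(B) + P(A|B')P(B') = 1/3*1/8 + 2/17*7/8 = 59/408
P(B|A) = P(A|B)P(B)/P(A) = (1/24)/(59/408) = 17/59

17/59


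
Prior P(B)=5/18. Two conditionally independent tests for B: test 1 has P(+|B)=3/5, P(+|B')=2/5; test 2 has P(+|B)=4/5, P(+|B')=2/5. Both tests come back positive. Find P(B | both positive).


After test 1: P(+) = 3/5*5/18 + 2/5*13/18 = 41/90
P(B|+) = (1/6)/(41/90) = 15/41
After test 2 (use post1 as new prior): P(+) = 4/5*15/41 + 2/5*26/41 = 112/205
P(B|+,+) = (12/41)/(112/205) = 15/28

15/28


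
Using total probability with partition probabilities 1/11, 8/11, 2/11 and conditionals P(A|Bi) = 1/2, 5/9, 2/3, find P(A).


P(A) = P(A|B1)P(B1) + P(A|B2)P(B2) + P(A|B3)P(B3)
= 1/2*1/11 + 5/9*8/11 + 2/3*2/11
= 1/22 + 40/99 + 4/33 = 113/198

113/198


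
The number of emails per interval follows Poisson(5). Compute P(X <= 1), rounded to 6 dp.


P(X<=1) = e^(-5)*5^0/0! + e^(-5)*5^1/1!
≈ 0.0067379470 + 0.0336897350
= 0.0404276820
≈ 0.040428

0.040428


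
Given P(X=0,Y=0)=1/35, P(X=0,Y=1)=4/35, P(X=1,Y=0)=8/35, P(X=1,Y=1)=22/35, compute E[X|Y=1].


P(Y=1) = 26/35
E[X|Y=1] = (0*4 + 1*22)/26 = 22/26 = 11/13

11/13


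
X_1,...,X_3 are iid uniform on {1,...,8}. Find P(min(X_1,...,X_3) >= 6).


P(min >= 6) = P(all X_i >= 6) = (P(X_1 >= 6))^3
= (3/8)^3 = 27/512

27/512


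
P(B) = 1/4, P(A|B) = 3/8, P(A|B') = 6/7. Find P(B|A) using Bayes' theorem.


P(A) = P(A|B)P(B) + P(A|B')P(B') = 3/8*1/4 + 6/7*3/4 = 165/224
P(B|A) = P(A|B)P(B)/P(A) = (3/32)/(165/224) = 7/55

7/55


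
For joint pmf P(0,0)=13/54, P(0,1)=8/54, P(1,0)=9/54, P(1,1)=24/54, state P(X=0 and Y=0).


Read from table: P(X=0, Y=0) = 13/54

13/54


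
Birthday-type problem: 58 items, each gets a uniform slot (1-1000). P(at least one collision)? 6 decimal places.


P(all different) = prod((1000-i)/1000 for i=0..57) = 0.185328
P(at least one match) = 1 - 0.185328 = 0.814672

0.814672


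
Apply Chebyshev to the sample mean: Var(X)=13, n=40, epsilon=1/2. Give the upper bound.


Var(Xbar) = Var(X)/n = 13/40
Chebyshev: P(|Xbar-mu| >= 1/2) <= Var(Xbar)/(1/2)^2 = (13/40)/(1/4) = 13/10
Bound exceeds 1, so trivial bound: 1

1


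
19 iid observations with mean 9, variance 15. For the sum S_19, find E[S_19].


E[S_n] = n*E[X_1] = 19*9 = 171

171


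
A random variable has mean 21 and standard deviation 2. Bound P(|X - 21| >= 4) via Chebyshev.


k = 4/2 = 2
Chebyshev: P(|X-mu| >= k*sigma) <= 1/k^2 = 1/2^2 = 1/4

1/4


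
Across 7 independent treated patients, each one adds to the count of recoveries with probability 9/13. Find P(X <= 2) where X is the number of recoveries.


P(X<=2) = P(X=0) + P(X=1) + P(X=2)
= 16384/62748517 + 258048/62748517 + 1741824/62748517
= 2016256/62748517

2016256/62748517


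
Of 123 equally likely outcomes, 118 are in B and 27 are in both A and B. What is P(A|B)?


P(A|B) = P(A∩B)/P(B) = (27/123)/(118/123) = 27/118

27/118


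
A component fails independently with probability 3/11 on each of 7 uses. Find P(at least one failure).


P(at least one) = 1 - P(none)
P(none) = (1 - 3/11)^7 = (8/11)^7 = 2097152/19487171
P(at least one) = 1 - 2097152/19487171 = 17390019/19487171

17390019/19487171


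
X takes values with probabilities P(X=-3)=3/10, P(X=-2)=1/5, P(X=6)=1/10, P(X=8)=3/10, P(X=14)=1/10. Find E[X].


E[X] = sum(x * P(x))
= -3*3/10 - 2*1/5 + 6*1/10 + 8*3/10 + 14*1/10
= 31/10

31/10


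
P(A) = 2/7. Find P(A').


P(A') = 1 - P(A) = 1 - 2/7 = 5/7

5/7


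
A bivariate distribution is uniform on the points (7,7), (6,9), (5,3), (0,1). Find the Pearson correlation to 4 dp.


Cov(X,Y) = 7.0000, Var(X) = 7.2500, Var(Y) = 10.0000
rho = Cov/(sqrt(VarX)*sqrt(VarY)) = 0.8221

0.8221


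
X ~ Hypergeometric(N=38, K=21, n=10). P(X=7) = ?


P(X=7) = C(21,7)*C(17,3) / C(38,10)
= 116280*680 / 472733756
= 79070400/472733756 = 61200/365893

61200/365893


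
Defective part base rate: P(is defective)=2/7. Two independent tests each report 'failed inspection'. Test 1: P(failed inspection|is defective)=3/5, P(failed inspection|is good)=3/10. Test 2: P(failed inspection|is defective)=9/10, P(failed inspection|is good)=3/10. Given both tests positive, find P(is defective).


After test 1: P(+) = 3/5*2/7 + 3/10*5/7 = 27/70
P(B|+) = (6/35)/(27/70) = 4/9
After test 2 (use post1 as new prior): P(+) = 9/10*4/9 + 3/10*5/9 = 17/30
P(B|+,+) = (2/5)/(17/30) = 12/17

12/17


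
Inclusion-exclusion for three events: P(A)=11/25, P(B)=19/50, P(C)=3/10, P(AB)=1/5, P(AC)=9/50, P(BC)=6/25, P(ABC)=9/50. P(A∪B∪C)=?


P(A∪B∪C) = P(A)+P(B)+P(C) - P(AB)-P(AC)-P(BC) + P(ABC)
= 11/25+19/50+3/10 - 1/5-9/50-6/25 + 9/50
= 17/25

17/25


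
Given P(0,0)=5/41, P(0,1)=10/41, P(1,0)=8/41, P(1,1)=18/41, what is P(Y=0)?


P(Y=0) = P(0,0)+P(1,0) = 5/41 + 8/41 = 13/41

13/41


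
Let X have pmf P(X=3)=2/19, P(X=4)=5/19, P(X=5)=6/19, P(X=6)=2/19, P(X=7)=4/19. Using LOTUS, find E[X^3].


E[X^3] = sum(g(x)*P(x))
= 27*2/19 + 64*5/19 + 125*6/19 + 216*2/19 + 343*4/19
= 2928/19

2928/19


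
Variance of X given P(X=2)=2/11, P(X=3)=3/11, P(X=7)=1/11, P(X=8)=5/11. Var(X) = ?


E[X] = 60/11, E[X^2] = 404/11
Var(X) = E[X^2] - (E[X])^2 = 404/11 - (60/11)^2 = 844/121

844/121


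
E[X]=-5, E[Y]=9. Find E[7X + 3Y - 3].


E[7X + 3Y - 3] = 7*E[X] + 3*E[Y] - 3
= (7)*(-5) + (3)*(9) + (-3)
= -35 + 27 - 3 = -11

-11


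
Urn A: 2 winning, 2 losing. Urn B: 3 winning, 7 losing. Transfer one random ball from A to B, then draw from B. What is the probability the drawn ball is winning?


P(transfer winning) = 2/4 = 1/2; P(transfer losing) = 1/2
If winning transferred: Urn II has 4 winning of 11, so P(winning|winning moved) = 4/11
If losing transferred: Urn II has 3 winning of 11, so P(winning|losing moved) = 3/11
By total probability: P(winning) = 1/2*4/11 + 1/2*3/11 = 7/22

7/22


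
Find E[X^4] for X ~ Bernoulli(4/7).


For Bernoulli: X in {0,1}
E[X^4] = 0^4*(1-4/7) + 1^4*4/7 = 4/7

4/7


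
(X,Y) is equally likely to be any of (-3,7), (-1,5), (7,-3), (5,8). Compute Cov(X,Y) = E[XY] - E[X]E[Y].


E[X]=2, E[Y]=17/4, E[XY]=-7/4
Cov(X,Y) = E[XY] - E[X]E[Y] = -7/4 - 2*17/4 = -41/4

-41/4


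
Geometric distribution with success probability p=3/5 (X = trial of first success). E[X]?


For geometric (trials until first success), E[X] = 1/p = 1/(3/5) = 5/3

5/3


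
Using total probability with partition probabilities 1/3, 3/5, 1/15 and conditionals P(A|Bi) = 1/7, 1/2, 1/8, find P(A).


P(A) = P(A|B1)P(B1) + P(A|B2)P(B2) + P(A|B3)P(B3)
= 1/7*1/3 + 1/2*3/5 + 1/8*1/15
= 1/21 + 3/10 + 1/120 = 299/840

299/840


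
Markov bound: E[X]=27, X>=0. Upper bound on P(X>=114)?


Markov: P(X >= a) <= E[X]/a
P(X >= 114) <= 27/114 = 9/38

9/38


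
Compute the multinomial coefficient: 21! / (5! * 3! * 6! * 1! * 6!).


21! = 51090942171709440000
Denominator: 5!=120 * 3!=6 * 6!=720 * 1!=1 * 6!=720
Coefficient = 51090942171709440000 / 373248000 = 136882025280

136882025280


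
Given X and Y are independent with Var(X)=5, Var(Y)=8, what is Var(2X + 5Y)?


Independence => Cov(X,Y)=0
Var(2X + 5Y) = 2^2*Var(X) + 5^2*Var(Y)
= 4*5 + 25*8 = 220

220


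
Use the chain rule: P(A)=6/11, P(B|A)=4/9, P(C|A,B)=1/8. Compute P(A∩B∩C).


P(A∩B∩C) = P(A) * P(B|A) * P(C|A∩B)
= 6/11 * 4/9 * 1/8
= 8/33 * 1/8 = 1/33

1/33


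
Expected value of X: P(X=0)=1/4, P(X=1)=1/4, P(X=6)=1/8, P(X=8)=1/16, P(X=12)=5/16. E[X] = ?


E[X] = sum(x * P(x))
= 0*1/4 + 1*1/4 + 6*1/8 + 8*1/16 + 12*5/16
= 21/4

21/4


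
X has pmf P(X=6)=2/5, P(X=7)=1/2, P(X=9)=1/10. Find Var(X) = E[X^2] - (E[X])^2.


E[X] = 34/5, E[X^2] = 47
Var(X) = E[X^2] - (E[X])^2 = 47 - (34/5)^2 = 19/25

19/25


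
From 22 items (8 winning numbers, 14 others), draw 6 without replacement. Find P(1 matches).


P(X=1) = C(8,1)*C(14,5) / C(22,6)
= 8*2002 / 74613
= 16016/74613 = 208/969

208/969


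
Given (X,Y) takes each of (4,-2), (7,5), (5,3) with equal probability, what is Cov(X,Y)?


E[X]=16/3, E[Y]=2, E[XY]=14
Cov(X,Y) = E[XY] - E[X]E[Y] = 14 - 16/3*2 = 10/3

10/3


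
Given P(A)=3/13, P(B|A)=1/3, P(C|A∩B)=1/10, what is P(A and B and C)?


P(A∩B∩C) = P(A) * P(B|A) * P(C|A∩B)
= 3/13 * 1/3 * 1/10
= 1/13 * 1/10 = 1/130

1/130


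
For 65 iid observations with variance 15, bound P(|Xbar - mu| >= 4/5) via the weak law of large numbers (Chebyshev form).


Var(Xbar) = Var(X)/n = 15/65
Chebyshev: P(|Xbar-mu| >= 4/5) <= Var(Xbar)/(4/5)^2 = (3/13)/(16/25) = 75/208

75/208


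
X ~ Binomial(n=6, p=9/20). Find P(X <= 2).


P(X<=2) = P(X=0) + P(X=1) + P(X=2)
= 1771561/64000000 + 4348377/32000000 + 3557763/12800000
= 2825713/6400000

2825713/6400000


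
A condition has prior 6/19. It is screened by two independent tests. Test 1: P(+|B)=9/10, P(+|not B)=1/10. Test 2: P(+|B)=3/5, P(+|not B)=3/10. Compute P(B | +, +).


After test 1: P(+) = 9/10*6/19 + 1/10*13/19 = 67/190
P(B|+) = (27/95)/(67/190) = 54/67
After test 2 (use post1 as new prior): P(+) = 3/5*54/67 + 3/10*13/67 = 363/670
P(B|+,+) = (162/335)/(363/670) = 108/121

108/121


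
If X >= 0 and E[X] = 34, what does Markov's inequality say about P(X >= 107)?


Markov: P(X >= a) <= E[X]/a
P(X >= 107) <= 34/107

34/107


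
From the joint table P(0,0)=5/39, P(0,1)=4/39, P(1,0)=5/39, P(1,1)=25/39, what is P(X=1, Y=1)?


Read from table: P(X=1, Y=1) = 25/39

25/39


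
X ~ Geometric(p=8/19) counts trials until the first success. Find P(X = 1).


P(X=1) = (1-p)^0 * p = (11/19)^0 * 8/19
= 1 * 8/19 = 8/19

8/19


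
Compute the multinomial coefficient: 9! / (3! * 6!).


9! = 362880
Denominator: 3!=6 * 6!=720
Coefficient = 362880 / 4320 = 84

84


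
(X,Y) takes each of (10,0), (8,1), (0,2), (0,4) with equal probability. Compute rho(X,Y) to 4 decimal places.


Cov(X,Y) = -5.8750, Var(X) = 20.7500, Var(Y) = 2.1875
rho = Cov/(sqrt(VarX)*sqrt(VarY)) = -0.8720

-0.8720


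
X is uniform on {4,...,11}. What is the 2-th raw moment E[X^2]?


E[X^2] = (1/8) * sum(x^2 for x=4..11)
= 492/8 = 123/2

123/2


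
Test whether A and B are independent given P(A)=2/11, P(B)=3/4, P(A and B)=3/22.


P(A)*P(B) = 2/11*3/4 = 3/22
P(A∩B) = 3/22, which equals P(A)P(B), so independent

Yes, A and B are independent


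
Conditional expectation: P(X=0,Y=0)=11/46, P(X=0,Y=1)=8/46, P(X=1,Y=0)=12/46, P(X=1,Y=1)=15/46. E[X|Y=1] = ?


P(Y=1) = 23/46
E[X|Y=1] = (0*8 + 1*15)/23 = 15/23

15/23


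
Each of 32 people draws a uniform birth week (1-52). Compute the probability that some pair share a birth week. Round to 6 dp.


P(all different) = prod((52-i)/52 for i=0..31) = 0.000004
P(at least one match) = 1 - 0.000004 = 0.999996

0.999996


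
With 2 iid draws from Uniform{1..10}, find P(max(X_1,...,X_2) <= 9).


P(max <= 9) = P(all X_i <= 9) = (P(X_1 <= 9))^2
= (9/10)^2 = 81/100

81/100


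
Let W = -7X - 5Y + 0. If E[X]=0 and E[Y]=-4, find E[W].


E[-7X - 5Y + 0] = -7*E[X] - 5*E[Y] + 0
= (-7)*(0) + (-5)*(-4) + (0)
= 0 + 20 + 0 = 20

20


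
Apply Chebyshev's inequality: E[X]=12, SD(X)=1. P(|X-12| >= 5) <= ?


k = 5/1 = 5
Chebyshev: P(|X-mu| >= k*sigma) <= 1/k^2 = 1/5^2 = 1/25

1/25


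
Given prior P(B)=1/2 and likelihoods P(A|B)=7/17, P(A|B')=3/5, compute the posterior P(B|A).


P(A) = P(A|B)P(B) + P(A|B')P(B') = 7/17*1/2 + 3/5*1/2 = 43/85
P(B|A) = P(A|B)P(B)/P(A) = (7/34)/(43/85) = 35/86

35/86


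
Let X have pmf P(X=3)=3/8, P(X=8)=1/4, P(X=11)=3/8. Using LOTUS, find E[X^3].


E[X^3] = sum(g(x)*P(x))
= 27*3/8 + 512*1/4 + 1331*3/8
= 2549/4

2549/4


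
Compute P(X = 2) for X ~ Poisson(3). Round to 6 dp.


P(X=2) = e^(-3) * 3^2 / 2!
≈ 0.04978706837 * 9 / 2
≈ 0.224042

0.224042


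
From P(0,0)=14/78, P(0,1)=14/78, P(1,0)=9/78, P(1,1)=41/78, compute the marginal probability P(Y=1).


P(Y=1) = P(0,1)+P(1,1) = 14/78 + 41/78 = 55/78

55/78


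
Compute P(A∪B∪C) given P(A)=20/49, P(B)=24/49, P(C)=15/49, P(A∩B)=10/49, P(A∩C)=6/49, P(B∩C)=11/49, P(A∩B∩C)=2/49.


P(A∪B∪C) = P(A)+P(B)+P(C) - P(AB)-P(AC)-P(BC) + P(ABC)
= 20/49+24/49+15/49 - 10/49-6/49-11/49 + 2/49
= 34/49

34/49


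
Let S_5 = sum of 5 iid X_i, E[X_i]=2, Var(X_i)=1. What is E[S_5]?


E[S_n] = n*E[X_1] = 5*2 = 10

10


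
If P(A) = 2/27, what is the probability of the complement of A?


P(A') = 1 - P(A) = 1 - 2/27 = 25/27

25/27


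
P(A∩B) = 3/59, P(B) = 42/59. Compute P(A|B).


P(A|B) = P(A∩B)/P(B) = (3/59)/(42/59) = 3/42 = 1/14

1/14


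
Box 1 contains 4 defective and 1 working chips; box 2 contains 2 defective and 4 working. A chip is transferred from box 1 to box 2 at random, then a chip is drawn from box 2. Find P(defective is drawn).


P(transfer defective) = 4/5; P(transfer working) = 1/5
If defective transferred: Urn II has 3 defective of 7, so P(defective|defective moved) = 3/7
If working transferred: Urn II has 2 defective of 7, so P(defective|working moved) = 2/7
By total probability: P(defective) = 4/5*3/7 + 1/5*2/7 = 2/5

2/5


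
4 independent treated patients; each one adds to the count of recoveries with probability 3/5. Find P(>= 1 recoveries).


P(at least one) = 1 - P(none)
P(none) = (1 - 3/5)^4 = (2/5)^4 = 16/625
P(at least one) = 1 - 16/625 = 609/625

609/625


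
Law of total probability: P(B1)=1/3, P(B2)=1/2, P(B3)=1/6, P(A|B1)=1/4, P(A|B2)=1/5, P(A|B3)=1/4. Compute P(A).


P(A) = P(A|B1)P(B1) + P(A|B2)P(B2) + P(A|B3)P(B3)
= 1/4*1/3 + 1/5*1/2 + 1/4*1/6
= 1/12 + 1/10 + 1/24 = 9/40

9/40


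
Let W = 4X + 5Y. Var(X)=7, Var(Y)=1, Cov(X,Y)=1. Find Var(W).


Var(4X + 5Y) = 4^2*Var(X) + 5^2*Var(Y) + 2*4*5*Cov(X,Y)
= 16*7 + 25*1 + 40*1
= 112 + 25 + 40 = 177

177


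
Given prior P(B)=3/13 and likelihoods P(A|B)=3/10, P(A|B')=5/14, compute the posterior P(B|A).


P(A) = P(A|B)P(B) + P(A|B')P(B') = 3/10*3/13 + 5/14*10/13 = 313/910
P(B|A) = P(A|B)P(B)/P(A) = (9/130)/(313/910) = 63/313

63/313


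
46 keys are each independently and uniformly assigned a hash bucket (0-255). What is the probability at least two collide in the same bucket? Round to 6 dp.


P(all different) = prod((256-i)/256 for i=0..45) = 0.013483
P(at least one match) = 1 - 0.013483 = 0.986517

0.986517


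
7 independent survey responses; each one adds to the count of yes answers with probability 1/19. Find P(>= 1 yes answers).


P(at least one) = 1 - P(none)
P(none) = (1 - 1/19)^7 = (18/19)^7 = 612220032/893871739
P(at least one) = 1 - 612220032/893871739 = 281651707/893871739

281651707/893871739


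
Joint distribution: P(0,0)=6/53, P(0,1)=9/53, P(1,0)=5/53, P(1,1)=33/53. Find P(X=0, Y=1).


Read from table: P(X=0, Y=1) = 9/53

9/53


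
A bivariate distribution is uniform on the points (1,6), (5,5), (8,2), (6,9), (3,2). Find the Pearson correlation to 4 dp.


Cov(X,Y) = -0.6800, Var(X) = 5.8400, Var(Y) = 6.9600
rho = Cov/(sqrt(VarX)*sqrt(VarY)) = -0.1067

-0.1067


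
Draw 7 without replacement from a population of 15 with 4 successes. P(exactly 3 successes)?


P(X=3) = C(4,3)*C(11,4) / C(15,7)
= 4*330 / 6435
= 1320/6435 = 8/39

8/39


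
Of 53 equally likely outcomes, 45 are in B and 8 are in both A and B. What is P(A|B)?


P(A|B) = P(A∩B)/P(B) = (8/53)/(45/53) = 8/45

8/45


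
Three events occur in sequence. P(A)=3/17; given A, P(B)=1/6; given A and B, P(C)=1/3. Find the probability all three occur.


P(A∩B∩C) = P(A) * P(B|A) * P(C|A∩B)
= 3/17 * 1/6 * 1/3
= 1/34 * 1/3 = 1/102

1/102


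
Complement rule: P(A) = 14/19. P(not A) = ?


P(A') = 1 - P(A) = 1 - 14/19 = 5/19

5/19


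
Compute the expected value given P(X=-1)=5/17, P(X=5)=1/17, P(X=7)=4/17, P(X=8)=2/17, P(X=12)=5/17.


E[X] = sum(x * P(x))
= -1*5/17 + 5*1/17 + 7*4/17 + 8*2/17 + 12*5/17
= 104/17

104/17


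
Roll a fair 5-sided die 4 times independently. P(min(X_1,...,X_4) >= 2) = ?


P(min >= 2) = P(all X_i >= 2) = (P(X_1 >= 2))^4
= (4/5)^4 = 256/625

256/625


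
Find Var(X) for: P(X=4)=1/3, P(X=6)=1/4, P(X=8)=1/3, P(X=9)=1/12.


E[X] = 25/4, E[X^2] = 509/12
Var(X) = E[X^2] - (E[X])^2 = 509/12 - (25/4)^2 = 161/48

161/48


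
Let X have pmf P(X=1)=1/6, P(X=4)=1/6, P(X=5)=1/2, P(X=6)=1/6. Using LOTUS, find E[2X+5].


E[2X+5] = sum(g(x)*P(x))
= 7*1/6 + 13*1/6 + 15*1/2 + 17*1/6
= 41/3

41/3


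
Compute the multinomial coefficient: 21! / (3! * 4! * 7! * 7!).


21! = 51090942171709440000
Denominator: 3!=6 * 4!=24 * 7!=5040 * 7!=5040
Coefficient = 51090942171709440000 / 3657830400 = 13967553600

13967553600


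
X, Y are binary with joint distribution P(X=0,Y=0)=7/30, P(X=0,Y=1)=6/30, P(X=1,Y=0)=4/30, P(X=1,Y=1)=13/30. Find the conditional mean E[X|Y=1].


P(Y=1) = 19/30
E[X|Y=1] = (0*6 + 1*13)/19 = 13/19

13/19


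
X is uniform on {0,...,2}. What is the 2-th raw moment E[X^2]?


E[X^2] = (1/3) * sum(x^2 for x=0..2)
= 5/3

5/3


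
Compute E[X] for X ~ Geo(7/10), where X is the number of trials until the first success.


For geometric (trials until first success), E[X] = 1/p = 1/(7/10) = 10/7

10/7


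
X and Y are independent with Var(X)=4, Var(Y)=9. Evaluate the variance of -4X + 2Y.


Independence => Cov(X,Y)=0
Var(-4X + 2Y) = (-4)^2*Var(X) + 2^2*Var(Y)
= 16*4 + 4*9 = 100

100


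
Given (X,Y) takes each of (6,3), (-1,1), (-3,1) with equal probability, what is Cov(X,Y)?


E[X]=2/3, E[Y]=5/3, E[XY]=14/3
Cov(X,Y) = E[XY] - E[X]E[Y] = 14/3 - 2/3*5/3 = 32/9

32/9


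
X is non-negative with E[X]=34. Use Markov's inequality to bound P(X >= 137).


Markov: P(X >= a) <= E[X]/a
P(X >= 137) <= 34/137

34/137


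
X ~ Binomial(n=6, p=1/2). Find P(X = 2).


P(X=2) = C(6,2) * p^2 * (1-p)^4
= 15 * 1/4 * 1/16
= 15/64

15/64


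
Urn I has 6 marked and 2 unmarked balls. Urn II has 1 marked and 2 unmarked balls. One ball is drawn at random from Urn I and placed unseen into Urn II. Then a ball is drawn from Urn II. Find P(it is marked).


P(transfer marked) = 6/8 = 3/4; P(transfer unmarked) = 1/4
If marked transferred: Urn II has 2 marked of 4, so P(marked|marked moved) = 1/2
If unmarked transferred: Urn II has 1 marked of 4, so P(marked|unmarked moved) = 1/4
By total probability: P(marked) = 3/4*1/2 + 1/4*1/4 = 7/16

7/16


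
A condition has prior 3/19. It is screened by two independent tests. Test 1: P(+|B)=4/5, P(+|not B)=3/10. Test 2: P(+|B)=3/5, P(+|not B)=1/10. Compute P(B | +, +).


After test 1: P(+) = 4/5*3/19 + 3/10*16/19 = 36/95
P(B|+) = (12/95)/(36/95) = 1/3
After test 2 (use post1 as new prior): P(+) = 3/5*1/3 + 1/10*2/3 = 4/15
P(B|+,+) = (1/5)/(4/15) = 3/4

3/4


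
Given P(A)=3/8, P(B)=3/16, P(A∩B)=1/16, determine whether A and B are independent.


P(A)*P(B) = 3/8*3/16 = 9/128
P(A∩B) = 1/16 != 9/128, so not independent

No, A and B are not independent


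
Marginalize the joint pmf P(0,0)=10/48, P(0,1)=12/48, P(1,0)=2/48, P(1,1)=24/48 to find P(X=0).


P(X=0) = P(0,0)+P(0,1) = 10/48 + 12/48 = 22/48 = 11/24

11/24


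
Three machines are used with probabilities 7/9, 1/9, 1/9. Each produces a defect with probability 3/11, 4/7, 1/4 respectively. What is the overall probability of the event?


P(A) = P(A|B1)P(B1) + P(A|B2)P(B2) + P(A|B3)P(B3)
= 3/11*7/9 + 4/7*1/9 + 1/4*1/9
= 7/33 + 4/63 + 1/36 = 841/2772

841/2772


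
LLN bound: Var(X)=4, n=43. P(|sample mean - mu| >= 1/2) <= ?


Var(Xbar) = Var(X)/n = 4/43
Chebyshev: P(|Xbar-mu| >= 1/2) <= Var(Xbar)/(1/2)^2 = (4/43)/(1/4) = 16/43

16/43


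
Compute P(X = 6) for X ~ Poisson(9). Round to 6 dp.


P(X=6) = e^(-9) * 9^6 / 6!
≈ 0.0001234098041 * 531441 / 720
≈ 0.091090

0.091090


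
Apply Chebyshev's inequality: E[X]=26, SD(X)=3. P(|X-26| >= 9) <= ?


k = 9/3 = 3
Chebyshev: P(|X-mu| >= k*sigma) <= 1/k^2 = 1/3^2 = 1/9

1/9


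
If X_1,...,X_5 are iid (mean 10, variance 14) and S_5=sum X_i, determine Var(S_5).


By independence, Var(S_n) = n*Var(X_1) = 5*14 = 70

70


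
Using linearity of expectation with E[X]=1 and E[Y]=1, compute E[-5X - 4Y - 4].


E[-5X - 4Y - 4] = -5*E[X] - 4*E[Y] - 4
= (-5)*(1) + (-4)*(1) + (-4)
= -5 - 4 - 4 = -13

-13


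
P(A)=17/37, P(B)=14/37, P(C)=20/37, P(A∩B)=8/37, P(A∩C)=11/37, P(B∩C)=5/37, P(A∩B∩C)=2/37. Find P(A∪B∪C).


P(A∪B∪C) = P(A)+P(B)+P(C) - P(AB)-P(AC)-P(BC) + P(ABC)
= 17/37+14/37+20/37 - 8/37-11/37-5/37 + 2/37
= 29/37

29/37


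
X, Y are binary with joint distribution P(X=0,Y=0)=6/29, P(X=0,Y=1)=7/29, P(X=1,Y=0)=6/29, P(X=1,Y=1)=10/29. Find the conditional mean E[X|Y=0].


P(Y=0) = 12/29
E[X|Y=0] = (0*6 + 1*6)/12 = 6/12 = 1/2

1/2


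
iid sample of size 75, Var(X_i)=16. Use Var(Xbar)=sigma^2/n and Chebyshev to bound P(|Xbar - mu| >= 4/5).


Var(Xbar) = Var(X)/n = 16/75
Chebyshev: P(|Xbar-mu| >= 4/5) <= Var(Xbar)/(4/5)^2 = (16/75)/(16/25) = 1/3

1/3


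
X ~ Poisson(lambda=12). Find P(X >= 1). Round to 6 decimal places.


P(X>=1) = 1 - P(X<=0) = 1 - (e^(-12)*12^0/0!)
≈ 1 - 0.0000061442 = 0.9999938558
≈ 0.999994

0.999994


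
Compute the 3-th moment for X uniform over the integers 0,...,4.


E[X^3] = (1/5) * sum(x^3 for x=0..4)
= 100/5 = 20

20


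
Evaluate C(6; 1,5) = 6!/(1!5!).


6! = 720
Denominator: 1!=1 * 5!=120
Coefficient = 720 / 120 = 6

6


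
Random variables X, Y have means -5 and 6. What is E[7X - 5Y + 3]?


E[7X - 5Y + 3] = 7*E[X] - 5*E[Y] + 3
= (7)*(-5) + (-5)*(6) + (3)
= -35 - 30 + 3 = -62

-62


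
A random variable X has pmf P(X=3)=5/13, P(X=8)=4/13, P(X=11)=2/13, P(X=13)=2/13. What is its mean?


E[X] = sum(x * P(x))
= 3*5/13 + 8*4/13 + 11*2/13 + 13*2/13
= 95/13

95/13


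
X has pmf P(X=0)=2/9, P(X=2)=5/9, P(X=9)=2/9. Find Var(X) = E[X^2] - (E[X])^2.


E[X] = 28/9, E[X^2] = 182/9
Var(X) = E[X^2] - (E[X])^2 = 182/9 - (28/9)^2 = 854/81

854/81


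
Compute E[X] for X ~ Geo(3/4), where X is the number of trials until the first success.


For geometric (trials until first success), E[X] = 1/p = 1/(3/4) = 4/3

4/3


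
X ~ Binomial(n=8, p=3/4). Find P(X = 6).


P(X=6) = C(8,6) * p^6 * (1-p)^2
= 28 * 729/4096 * 1/16
= 5103/16384

5103/16384


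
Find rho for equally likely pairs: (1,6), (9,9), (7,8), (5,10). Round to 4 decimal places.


Cov(X,Y) = 2.8750, Var(X) = 8.7500, Var(Y) = 2.1875
rho = Cov/(sqrt(VarX)*sqrt(VarY)) = 0.6571

0.6571


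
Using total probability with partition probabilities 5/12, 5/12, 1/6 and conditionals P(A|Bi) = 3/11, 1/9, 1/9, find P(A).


P(A) = P(A|B1)P(B1) + P(A|B2)P(B2) + P(A|B3)P(B3)
= 3/11*5/12 + 1/9*5/12 + 1/9*1/6
= 5/44 + 5/108 + 1/54 = 53/297

53/297


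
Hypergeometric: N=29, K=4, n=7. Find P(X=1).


P(X=1) = C(4,1)*C(25,6) / C(29,7)
= 4*177100 / 1560780
= 708400/1560780 = 1540/3393

1540/3393


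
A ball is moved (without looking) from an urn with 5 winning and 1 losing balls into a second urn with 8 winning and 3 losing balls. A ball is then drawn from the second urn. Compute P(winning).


P(transfer winning) = 5/6; P(transfer losing) = 1/6
If winning transferred: Urn II has 9 winning of 12, so P(winning|winning moved) = 3/4
If losing transferred: Urn II has 8 winning of 12, so P(winning|losing moved) = 2/3
By total probability: P(winning) = 5/6*3/4 + 1/6*2/3 = 53/72

53/72


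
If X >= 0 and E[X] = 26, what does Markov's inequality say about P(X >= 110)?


Markov: P(X >= a) <= E[X]/a
P(X >= 110) <= 26/110 = 13/55

13/55


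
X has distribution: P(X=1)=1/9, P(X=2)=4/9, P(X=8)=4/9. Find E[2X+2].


E[2X+2] = sum(g(x)*P(x))
= 4*1/9 + 6*4/9 + 18*4/9
= 100/9

100/9


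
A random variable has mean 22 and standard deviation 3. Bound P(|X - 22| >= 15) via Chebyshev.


k = 15/3 = 5
Chebyshev: P(|X-mu| >= k*sigma) <= 1/k^2 = 1/5^2 = 1/25

1/25


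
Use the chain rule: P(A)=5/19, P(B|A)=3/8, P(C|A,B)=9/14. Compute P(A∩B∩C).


P(A∩B∩C) = P(A) * P(B|A) * P(C|A∩B)
= 5/19 * 3/8 * 9/14
= 15/152 * 9/14 = 135/2128

135/2128


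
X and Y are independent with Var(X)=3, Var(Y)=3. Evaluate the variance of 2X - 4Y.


Independence => Cov(X,Y)=0
Var(2X - 4Y) = 2^2*Var(X) + (-4)^2*Var(Y)
= 4*3 + 16*3 = 60

60


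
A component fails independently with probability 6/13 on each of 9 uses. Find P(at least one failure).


P(at least one) = 1 - P(none)
P(none) = (1 - 6/13)^9 = (7/13)^9 = 40353607/10604499373
P(at least one) = 1 - 40353607/10604499373 = 10564145766/10604499373

10564145766/10604499373


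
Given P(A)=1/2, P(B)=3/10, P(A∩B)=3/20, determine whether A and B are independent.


P(A)*P(B) = 1/2*3/10 = 3/20
P(A∩B) = 3/20, which equals P(A)P(B), so independent

Yes, A and B are independent


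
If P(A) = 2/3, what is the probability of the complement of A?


P(A') = 1 - P(A) = 1 - 2/3 = 1/3

1/3


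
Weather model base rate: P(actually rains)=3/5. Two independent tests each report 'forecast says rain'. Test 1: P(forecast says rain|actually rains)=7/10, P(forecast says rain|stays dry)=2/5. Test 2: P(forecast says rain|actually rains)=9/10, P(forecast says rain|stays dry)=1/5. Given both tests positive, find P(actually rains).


After test 1: P(+) = 7/10*3/5 + 2/5*2/5 = 29/50
P(B|+) = (21/50)/(29/50) = 21/29
After test 2 (use post1 as new prior): P(+) = 9/10*21/29 + 1/5*8/29 = 41/58
P(B|+,+) = (189/290)/(41/58) = 189/205

189/205


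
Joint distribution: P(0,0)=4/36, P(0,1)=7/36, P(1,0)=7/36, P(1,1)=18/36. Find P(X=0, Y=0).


Read from table: P(X=0, Y=0) = 4/36 = 1/9

1/9


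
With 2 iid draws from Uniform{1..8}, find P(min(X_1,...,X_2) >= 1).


P(min >= 1) = P(all X_i >= 1) = (P(X_1 >= 1))^2
= (8/8)^2 = 1^2 = 1

1


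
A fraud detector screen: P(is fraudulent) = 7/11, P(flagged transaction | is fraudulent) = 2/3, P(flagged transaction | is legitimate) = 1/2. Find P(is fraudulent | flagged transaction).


P(A) = P(A|B)P(B) + P(A|B')P(B') = 2/3*7/11 + 1/2*4/11 = 20/33
P(B|A) = P(A|B)P(B)/P(A) = (14/33)/(20/33) = 7/10

7/10


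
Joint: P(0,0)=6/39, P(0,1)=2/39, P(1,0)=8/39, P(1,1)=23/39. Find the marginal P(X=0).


P(X=0) = P(0,0)+P(0,1) = 6/39 + 2/39 = 8/39

8/39


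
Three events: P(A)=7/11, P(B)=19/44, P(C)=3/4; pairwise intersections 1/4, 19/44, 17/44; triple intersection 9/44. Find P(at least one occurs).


P(A∪B∪C) = P(A)+P(B)+P(C) - P(AB)-P(AC)-P(BC) + P(ABC)
= 7/11+19/44+3/4 - 1/4-19/44-17/44 + 9/44
= 21/22

21/22


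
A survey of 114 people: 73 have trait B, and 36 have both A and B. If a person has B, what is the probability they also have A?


P(A|B) = P(A∩B)/P(B) = (36/114)/(73/114) = 36/73

36/73


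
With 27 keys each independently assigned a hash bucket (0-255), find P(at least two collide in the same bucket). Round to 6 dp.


P(all different) = prod((256-i)/256 for i=0..26) = 0.241469
P(at least one match) = 1 - 0.241469 = 0.758531

0.758531


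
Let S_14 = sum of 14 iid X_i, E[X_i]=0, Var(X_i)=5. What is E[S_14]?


E[S_n] = n*E[X_1] = 14*0 = 0

0


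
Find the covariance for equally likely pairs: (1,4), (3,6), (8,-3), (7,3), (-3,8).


E[X]=16/5, E[Y]=18/5, E[XY]=-1
Cov(X,Y) = E[XY] - E[X]E[Y] = -1 - 16/5*18/5 = -313/25

-313/25


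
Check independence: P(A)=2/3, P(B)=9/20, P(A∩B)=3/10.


P(A)*P(B) = 2/3*9/20 = 3/10
P(A∩B) = 3/10, which equals P(A)P(B), so independent

Yes, A and B are independent


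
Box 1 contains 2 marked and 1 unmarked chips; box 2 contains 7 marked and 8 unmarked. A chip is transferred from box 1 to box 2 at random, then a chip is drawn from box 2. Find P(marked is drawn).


P(transfer marked) = 2/3; P(transfer unmarked) = 1/3
If marked transferred: Urn II has 8 marked of 16, so P(marked|marked moved) = 1/2
If unmarked transferred: Urn II has 7 marked of 16, so P(marked|unmarked moved) = 7/16
By total probability: P(marked) = 2/3*1/2 + 1/3*7/16 = 23/48

23/48


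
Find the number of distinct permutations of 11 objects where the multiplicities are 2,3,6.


11! = 39916800
Denominator: 2!=2 * 3!=6 * 6!=720
Coefficient = 39916800 / 8640 = 4620

4620


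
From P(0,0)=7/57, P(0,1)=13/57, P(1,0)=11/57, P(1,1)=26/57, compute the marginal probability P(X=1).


P(X=1) = P(1,0)+P(1,1) = 11/57 + 26/57 = 37/57

37/57


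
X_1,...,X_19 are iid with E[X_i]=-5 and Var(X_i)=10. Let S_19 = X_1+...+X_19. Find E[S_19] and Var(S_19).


E[S_n] = n*mu = 19*-5 = -95
Var(S_n) = n*sigma^2 = 19*10 = 190

E[S_19]=-95, Var(S_19)=190


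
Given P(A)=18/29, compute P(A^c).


P(A') = 1 - P(A) = 1 - 18/29 = 11/29

11/29


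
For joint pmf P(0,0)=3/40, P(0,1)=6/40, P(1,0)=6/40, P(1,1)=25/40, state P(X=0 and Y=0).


Read from table: P(X=0, Y=0) = 3/40

3/40


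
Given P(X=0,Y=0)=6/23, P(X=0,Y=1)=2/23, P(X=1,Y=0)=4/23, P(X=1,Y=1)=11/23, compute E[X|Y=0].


P(Y=0) = 10/23
E[X|Y=0] = (0*6 + 1*4)/10 = 4/10 = 2/5

2/5


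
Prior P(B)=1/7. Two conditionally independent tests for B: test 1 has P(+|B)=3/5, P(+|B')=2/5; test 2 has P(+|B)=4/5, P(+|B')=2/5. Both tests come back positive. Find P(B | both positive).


After test 1: P(+) = 3/5*1/7 + 2/5*6/7 = 3/7
P(B|+) = (3/35)/(3/7) = 1/5
After test 2 (use post1 as new prior): P(+) = 4/5*1/5 + 2/5*4/5 = 12/25
P(B|+,+) = (4/25)/(12/25) = 1/3

1/3


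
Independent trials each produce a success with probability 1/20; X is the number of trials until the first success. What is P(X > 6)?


P(X > 6) = P(first 6 trials all fail) = (1-p)^6 = (19/20)^6 = 47045881/64000000

47045881/64000000


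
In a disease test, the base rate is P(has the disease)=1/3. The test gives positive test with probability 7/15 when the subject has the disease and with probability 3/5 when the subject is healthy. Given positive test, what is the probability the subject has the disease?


P(A) = P(A|B)P(B) + P(A|B')P(B') = 7/15*1/3 + 3/5*2/3 = 5/9
P(B|A) = P(A|B)P(B)/P(A) = (7/45)/(5/9) = 7/25

7/25


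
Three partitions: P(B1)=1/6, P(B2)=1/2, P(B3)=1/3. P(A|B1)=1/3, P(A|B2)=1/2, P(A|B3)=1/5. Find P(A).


P(A) = P(A|B1)P(B1) + P(A|B2)P(B2) + P(A|B3)P(B3)
= 1/3*1/6 + 1/2*1/2 + 1/5*1/3
= 1/18 + 1/4 + 1/15 = 67/180

67/180


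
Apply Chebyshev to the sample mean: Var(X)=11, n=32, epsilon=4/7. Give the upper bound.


Var(Xbar) = Var(X)/n = 11/32
Chebyshev: P(|Xbar-mu| >= 4/7) <= Var(Xbar)/(4/7)^2 = (11/32)/(16/49) = 539/512
Bound exceeds 1, so trivial bound: 1

1


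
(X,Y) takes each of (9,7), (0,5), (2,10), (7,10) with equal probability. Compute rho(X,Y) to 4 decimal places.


Cov(X,Y) = 2.2500, Var(X) = 13.2500, Var(Y) = 4.5000
rho = Cov/(sqrt(VarX)*sqrt(VarY)) = 0.2914

0.2914


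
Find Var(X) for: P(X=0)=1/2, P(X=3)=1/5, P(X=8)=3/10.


E[X] = 3, E[X^2] = 21
Var(X) = E[X^2] - (E[X])^2 = 21 - (3)^2 = 12

12


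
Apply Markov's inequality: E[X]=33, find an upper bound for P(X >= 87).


Markov: P(X >= a) <= E[X]/a
P(X >= 87) <= 33/87 = 11/29

11/29


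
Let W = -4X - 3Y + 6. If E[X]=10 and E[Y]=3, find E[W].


E[-4X - 3Y + 6] = -4*E[X] - 3*E[Y] + 6
= (-4)*(10) + (-3)*(3) + (6)
= -40 - 9 + 6 = -43

-43


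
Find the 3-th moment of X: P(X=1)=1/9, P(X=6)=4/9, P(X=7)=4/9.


E[X^3] = sum(x^3 * P(x))
= 1*1/9 + 216*4/9 + 343*4/9
= 2237/9

2237/9


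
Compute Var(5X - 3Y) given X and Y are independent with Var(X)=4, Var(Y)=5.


Independence => Cov(X,Y)=0
Var(5X - 3Y) = 5^2*Var(X) + (-3)^2*Var(Y)
= 25*4 + 9*5 = 145

145


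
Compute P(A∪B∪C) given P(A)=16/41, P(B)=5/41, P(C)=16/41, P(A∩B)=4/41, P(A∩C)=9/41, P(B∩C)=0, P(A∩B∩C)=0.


P(A∪B∪C) = P(A)+P(B)+P(C) - P(AB)-P(AC)-P(BC) + P(ABC)
= 16/41+5/41+16/41 - 4/41-9/41-0 + 0
= 24/41

24/41


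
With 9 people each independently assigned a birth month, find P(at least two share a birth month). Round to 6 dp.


P(all different) = prod((12-i)/12 for i=0..8) = 0.015472
P(at least one match) = 1 - 0.015472 = 0.984528

0.984528


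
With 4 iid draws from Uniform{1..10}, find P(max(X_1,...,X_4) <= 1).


P(max <= 1) = P(all X_i <= 1) = (P(X_1 <= 1))^4
= (1/10)^4 = 1/10000

1/10000


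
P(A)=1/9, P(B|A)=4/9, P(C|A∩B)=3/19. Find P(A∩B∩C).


P(A∩B∩C) = P(A) * P(B|A) * P(C|A∩B)
= 1/9 * 4/9 * 3/19
= 4/81 * 3/19 = 4/513

4/513


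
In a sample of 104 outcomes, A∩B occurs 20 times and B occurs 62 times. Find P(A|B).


P(A|B) = P(A∩B)/P(B) = (20/104)/(62/104) = 20/62 = 10/31

10/31


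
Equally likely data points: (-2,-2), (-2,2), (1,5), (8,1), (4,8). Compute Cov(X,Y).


E[X]=9/5, E[Y]=14/5, E[XY]=9
Cov(X,Y) = E[XY] - E[X]E[Y] = 9 - 9/5*14/5 = 99/25

99/25


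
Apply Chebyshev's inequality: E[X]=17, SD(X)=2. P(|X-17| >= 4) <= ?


k = 4/2 = 2
Chebyshev: P(|X-mu| >= k*sigma) <= 1/k^2 = 1/2^2 = 1/4

1/4


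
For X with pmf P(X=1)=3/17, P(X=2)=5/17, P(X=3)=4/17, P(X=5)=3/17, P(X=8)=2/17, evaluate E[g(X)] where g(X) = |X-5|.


E[|X-5|] = sum(g(x)*P(x))
= 4*3/17 + 3*5/17 + 2*4/17 + 0*3/17 + 3*2/17
= 41/17

41/17


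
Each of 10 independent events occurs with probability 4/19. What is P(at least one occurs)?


P(at least one) = 1 - P(none)
P(none) = (1 - 4/19)^10 = (15/19)^10 = 576650390625/6131066257801
P(at least one) = 1 - 576650390625/6131066257801 = 5554415867176/6131066257801

5554415867176/6131066257801


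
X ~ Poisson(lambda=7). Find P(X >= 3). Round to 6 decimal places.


P(X>=3) = 1 - P(X<=2) = 1 - (e^(-7)*7^0/0! + e^(-7)*7^1/1! + e^(-7)*7^2/2!)
≈ 1 - (0.0009118820 + 0.0063831738 + 0.0223411082)
= 1 - 0.0296361640 = 0.9703638360
≈ 0.970364

0.970364


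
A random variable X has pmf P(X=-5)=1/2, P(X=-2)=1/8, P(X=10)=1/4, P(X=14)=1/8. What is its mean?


E[X] = sum(x * P(x))
= -5*1/2 - 2*1/8 + 10*1/4 + 14*1/8
= 3/2

3/2
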